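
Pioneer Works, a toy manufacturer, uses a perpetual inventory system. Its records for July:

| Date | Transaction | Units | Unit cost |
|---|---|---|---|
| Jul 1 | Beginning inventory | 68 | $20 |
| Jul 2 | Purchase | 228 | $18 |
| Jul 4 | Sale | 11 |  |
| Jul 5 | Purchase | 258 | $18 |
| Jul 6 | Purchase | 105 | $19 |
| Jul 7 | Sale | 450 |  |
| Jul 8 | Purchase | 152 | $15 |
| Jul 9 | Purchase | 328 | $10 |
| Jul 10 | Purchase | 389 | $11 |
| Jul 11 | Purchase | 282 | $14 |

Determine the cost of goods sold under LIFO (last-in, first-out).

Jul 4, 11 sold [LIFO — newest first]: 11 @ $18 = $198
Jul 7, 450 sold [LIFO — newest first]: 105 @ $19 + 258 @ $18 + 87 @ $18 = $8,205
Total COGS = $198 + $8,205 = $8,403
Ending inventory: 68 @ $20 + 130 @ $18 + 152 @ $15 + 328 @ $10 + 389 @ $11 + 282 @ $14 = $17,487

COGS = $8,403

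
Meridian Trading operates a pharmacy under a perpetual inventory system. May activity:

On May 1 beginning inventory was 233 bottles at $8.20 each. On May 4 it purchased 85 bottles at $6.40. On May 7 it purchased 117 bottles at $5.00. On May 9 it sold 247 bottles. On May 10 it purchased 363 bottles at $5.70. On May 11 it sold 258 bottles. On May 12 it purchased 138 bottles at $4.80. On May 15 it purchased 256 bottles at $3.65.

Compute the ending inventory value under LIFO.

Ending inventory = $3,736.90

May 9, 247 sold [LIFO — newest first]: 117 @ $5.00 + 85 @ $6.40 + 45 @ $8.20 = $1,498.00
May 11, 258 sold [LIFO — newest first]: 258 @ $5.70 = $1,470.60
Total COGS = $1,498.00 + $1,470.60 = $2,968.60
Ending inventory: 188 @ $8.20 + 105 @ $5.70 + 138 @ $4.80 + 256 @ $3.65 = $3,736.90
Check: goods available $6,705.50 = COGS $2,968.60 + ending $3,736.90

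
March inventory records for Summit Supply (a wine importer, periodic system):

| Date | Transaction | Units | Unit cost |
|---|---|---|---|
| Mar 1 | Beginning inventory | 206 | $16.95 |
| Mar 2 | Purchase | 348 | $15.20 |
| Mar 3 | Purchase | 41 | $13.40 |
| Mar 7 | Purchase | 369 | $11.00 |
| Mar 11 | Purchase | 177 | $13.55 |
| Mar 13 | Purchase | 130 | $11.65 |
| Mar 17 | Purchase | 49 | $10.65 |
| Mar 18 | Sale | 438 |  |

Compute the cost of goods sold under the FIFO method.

Mar 18, 438 sold [FIFO — oldest first]: 206 @ $16.95 + 232 @ $15.20 = $7,018.10
Ending inventory: 116 @ $15.20 + 41 @ $13.40 + 369 @ $11.00 + 177 @ $13.55 + 130 @ $11.65 + 49 @ $10.65 = $10,806.30
Check: goods available $17,824.40 = COGS $7,018.10 + ending $10,806.30

COGS = $7,018.10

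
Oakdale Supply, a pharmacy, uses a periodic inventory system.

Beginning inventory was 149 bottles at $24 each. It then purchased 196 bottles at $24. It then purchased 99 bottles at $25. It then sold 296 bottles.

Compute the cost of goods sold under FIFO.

COGS = $7,104

Sale 1 (296) [FIFO — oldest first]: 149 @ $24 + 147 @ $24 = $7,104
Ending inventory: 49 @ $24 + 99 @ $25 = $3,651
Check: goods available $10,755 = COGS $7,104 + ending $3,651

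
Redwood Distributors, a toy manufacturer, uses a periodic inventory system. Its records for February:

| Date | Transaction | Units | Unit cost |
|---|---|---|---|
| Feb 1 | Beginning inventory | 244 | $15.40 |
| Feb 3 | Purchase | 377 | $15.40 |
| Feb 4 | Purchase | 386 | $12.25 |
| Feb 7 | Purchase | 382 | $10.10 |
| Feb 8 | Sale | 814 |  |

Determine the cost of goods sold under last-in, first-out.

COGS = $9,295.10

Feb 8, 814 sold [LIFO — newest first]: 382 @ $10.10 + 386 @ $12.25 + 46 @ $15.40 = $9,295.10
Ending inventory: 244 @ $15.40 + 331 @ $15.40 = $8,855.00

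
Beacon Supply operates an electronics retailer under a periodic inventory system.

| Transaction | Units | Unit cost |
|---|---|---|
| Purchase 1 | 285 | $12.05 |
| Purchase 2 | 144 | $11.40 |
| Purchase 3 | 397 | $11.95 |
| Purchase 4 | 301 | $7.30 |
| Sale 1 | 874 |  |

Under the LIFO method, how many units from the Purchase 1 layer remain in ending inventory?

253

Sale 1 (874) [LIFO — newest first]: 301 @ $7.30 + 397 @ $11.95 + 144 @ $11.40 + 32 @ $12.05 = $8,968.65
Ending inventory: 253 @ $12.05 = $3,048.65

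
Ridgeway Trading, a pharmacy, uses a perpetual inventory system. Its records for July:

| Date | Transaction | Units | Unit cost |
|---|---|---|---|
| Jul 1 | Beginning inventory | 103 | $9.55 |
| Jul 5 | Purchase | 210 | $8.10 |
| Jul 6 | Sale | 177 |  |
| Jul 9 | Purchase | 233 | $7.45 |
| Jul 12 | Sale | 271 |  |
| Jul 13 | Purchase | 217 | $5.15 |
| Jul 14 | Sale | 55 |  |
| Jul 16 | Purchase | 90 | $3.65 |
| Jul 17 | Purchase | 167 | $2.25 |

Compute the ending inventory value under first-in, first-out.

Jul 6, 177 sold [FIFO — oldest first]: 103 @ $9.55 + 74 @ $8.10 = $1,583.05
Jul 12, 271 sold [FIFO — oldest first]: 136 @ $8.10 + 135 @ $7.45 = $2,107.35
Jul 14, 55 sold [FIFO — oldest first]: 55 @ $7.45 = $409.75
Total COGS = $1,583.05 + $2,107.35 + $409.75 = $4,100.15
Ending inventory: 43 @ $7.45 + 217 @ $5.15 + 90 @ $3.65 + 167 @ $2.25 = $2,142.15
Check: goods available $6,242.30 = COGS $4,100.15 + ending $2,142.15

Ending inventory = $2,142.15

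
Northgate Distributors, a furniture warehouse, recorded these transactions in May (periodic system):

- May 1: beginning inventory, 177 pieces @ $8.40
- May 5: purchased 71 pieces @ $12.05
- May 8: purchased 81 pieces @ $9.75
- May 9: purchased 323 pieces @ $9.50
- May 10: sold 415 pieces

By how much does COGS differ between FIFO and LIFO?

$41.70

FIFO COGS: 177 @ $8.40 + 71 @ $12.05 + 81 @ $9.75 + 86 @ $9.50 = $3,949.10
LIFO COGS: 323 @ $9.50 + 81 @ $9.75 + 11 @ $12.05 = $3,990.80
Difference = |$3,949.10 − $3,990.80| = $41.70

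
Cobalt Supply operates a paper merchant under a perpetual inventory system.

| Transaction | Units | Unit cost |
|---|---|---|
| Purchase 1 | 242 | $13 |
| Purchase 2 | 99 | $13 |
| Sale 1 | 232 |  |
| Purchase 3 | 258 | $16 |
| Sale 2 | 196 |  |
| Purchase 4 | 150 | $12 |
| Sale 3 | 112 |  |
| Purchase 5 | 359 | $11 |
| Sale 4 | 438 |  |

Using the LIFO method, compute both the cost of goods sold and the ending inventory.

Sale 1 (232) [LIFO — newest first]: 99 @ $13 + 133 @ $13 = $3,016
Sale 2 (196) [LIFO — newest first]: 196 @ $16 = $3,136
Sale 3 (112) [LIFO — newest first]: 112 @ $12 = $1,344
Sale 4 (438) [LIFO — newest first]: 359 @ $11 + 38 @ $12 + 41 @ $16 = $5,061
Total COGS = $3,016 + $3,136 + $1,344 + $5,061 = $12,557
Ending inventory: 109 @ $13 + 21 @ $16 = $1,753

COGS = $12,557; ending inventory = $1,753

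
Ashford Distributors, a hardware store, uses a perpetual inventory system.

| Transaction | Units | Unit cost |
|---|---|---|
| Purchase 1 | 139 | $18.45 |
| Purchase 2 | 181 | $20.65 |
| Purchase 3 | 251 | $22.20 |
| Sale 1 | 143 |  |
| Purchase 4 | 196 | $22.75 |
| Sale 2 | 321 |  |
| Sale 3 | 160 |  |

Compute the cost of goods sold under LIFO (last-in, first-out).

Sale 1 (143) [LIFO — newest first]: 143 @ $22.20 = $3,174.60
Sale 2 (321) [LIFO — newest first]: 196 @ $22.75 + 108 @ $22.20 + 17 @ $20.65 = $7,207.65
Sale 3 (160) [LIFO — newest first]: 160 @ $20.65 = $3,304.00
Total COGS = $3,174.60 + $7,207.65 + $3,304.00 = $13,686.25
Ending inventory: 139 @ $18.45 + 4 @ $20.65 = $2,647.15

COGS = $13,686.25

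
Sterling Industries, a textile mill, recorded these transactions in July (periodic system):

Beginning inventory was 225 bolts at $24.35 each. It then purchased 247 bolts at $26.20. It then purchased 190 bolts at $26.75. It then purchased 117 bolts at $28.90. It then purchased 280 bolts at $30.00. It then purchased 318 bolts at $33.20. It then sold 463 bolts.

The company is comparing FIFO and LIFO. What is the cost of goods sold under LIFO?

COGS = $14,907.60

FIFO COGS: 225 @ $24.35 + 238 @ $26.20 = $11,714.35
LIFO COGS: 318 @ $33.20 + 145 @ $30.00 = $14,907.60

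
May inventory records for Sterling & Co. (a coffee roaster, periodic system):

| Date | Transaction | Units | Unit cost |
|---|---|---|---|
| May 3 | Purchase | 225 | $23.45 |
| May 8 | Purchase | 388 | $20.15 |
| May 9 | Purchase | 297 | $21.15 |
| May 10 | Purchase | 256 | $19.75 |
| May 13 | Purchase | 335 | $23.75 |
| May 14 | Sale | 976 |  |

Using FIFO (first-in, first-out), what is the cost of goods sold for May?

COGS = $20,679.50

May 14, 976 sold [FIFO — oldest first]: 225 @ $23.45 + 388 @ $20.15 + 297 @ $21.15 + 66 @ $19.75 = $20,679.50
Ending inventory: 190 @ $19.75 + 335 @ $23.75 = $11,708.75
Check: goods available $32,388.25 = COGS $20,679.50 + ending $11,708.75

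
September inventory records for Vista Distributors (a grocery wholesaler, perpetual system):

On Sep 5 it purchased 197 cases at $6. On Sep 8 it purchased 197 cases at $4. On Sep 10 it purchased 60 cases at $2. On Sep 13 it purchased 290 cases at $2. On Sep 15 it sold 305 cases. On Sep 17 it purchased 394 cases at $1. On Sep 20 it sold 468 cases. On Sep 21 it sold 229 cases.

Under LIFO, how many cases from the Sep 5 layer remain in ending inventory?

Sep 15, 305 sold [LIFO — newest first]: 290 @ $2 + 15 @ $2 = $610
Sep 20, 468 sold [LIFO — newest first]: 394 @ $1 + 45 @ $2 + 29 @ $4 = $600
Sep 21, 229 sold [LIFO — newest first]: 168 @ $4 + 61 @ $6 = $1,038
Total COGS = $610 + $600 + $1,038 = $2,248
Ending inventory: 136 @ $6 = $816

136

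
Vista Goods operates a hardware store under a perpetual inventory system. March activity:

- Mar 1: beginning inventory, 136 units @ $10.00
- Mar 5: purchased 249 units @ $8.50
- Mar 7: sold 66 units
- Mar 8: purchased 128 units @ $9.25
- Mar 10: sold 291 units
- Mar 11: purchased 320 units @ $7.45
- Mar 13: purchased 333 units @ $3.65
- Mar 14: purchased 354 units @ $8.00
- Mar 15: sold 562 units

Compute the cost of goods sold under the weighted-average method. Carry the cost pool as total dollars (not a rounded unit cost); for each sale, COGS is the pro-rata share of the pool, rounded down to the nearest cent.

COGS = $7,035.35

After Mar 1: 136 on hand, pool $1,360.00 (≈ $10.0000 each)
After Mar 5: 385 on hand, pool $3,476.50 (≈ $9.0299 each)
Mar 7, sell 66: 66/385 × $3,476.50 → $595.97
After Mar 8: 447 on hand, pool $4,064.53 (≈ $9.0929 each)
Mar 10, sell 291: 291/447 × $4,064.53 → $2,646.03
After Mar 11: 476 on hand, pool $3,802.50 (≈ $7.9884 each)
After Mar 13: 809 on hand, pool $5,017.95 (≈ $6.2027 each)
After Mar 14: 1163 on hand, pool $7,849.95 (≈ $6.7497 each)
Mar 15, sell 562: 562/1163 × $7,849.95 → $3,793.35
Total COGS = $595.97 + $2,646.03 + $3,793.35 = $7,035.35
Ending inventory (cost pool remaining) = $4,056.60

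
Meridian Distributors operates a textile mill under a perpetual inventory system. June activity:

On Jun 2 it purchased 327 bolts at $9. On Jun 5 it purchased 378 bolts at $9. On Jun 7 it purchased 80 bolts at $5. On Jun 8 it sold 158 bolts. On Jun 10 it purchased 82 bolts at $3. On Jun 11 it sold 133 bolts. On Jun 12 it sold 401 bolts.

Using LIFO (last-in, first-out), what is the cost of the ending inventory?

Jun 8, 158 sold [LIFO — newest first]: 80 @ $5 + 78 @ $9 = $1,102
Jun 11, 133 sold [LIFO — newest first]: 82 @ $3 + 51 @ $9 = $705
Jun 12, 401 sold [LIFO — newest first]: 249 @ $9 + 152 @ $9 = $3,609
Total COGS = $1,102 + $705 + $3,609 = $5,416
Ending inventory: 175 @ $9 = $1,575
Check: goods available $6,991 = COGS $5,416 + ending $1,575

Ending inventory = $1,575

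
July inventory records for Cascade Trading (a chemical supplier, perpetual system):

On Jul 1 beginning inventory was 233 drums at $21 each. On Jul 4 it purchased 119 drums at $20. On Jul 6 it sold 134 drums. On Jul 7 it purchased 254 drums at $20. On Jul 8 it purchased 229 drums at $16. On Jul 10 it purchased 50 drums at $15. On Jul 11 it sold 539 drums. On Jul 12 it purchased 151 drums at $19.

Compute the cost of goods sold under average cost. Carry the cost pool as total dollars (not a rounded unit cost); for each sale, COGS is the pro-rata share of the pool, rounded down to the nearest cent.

After Jul 1: 233 on hand, pool $4,893.00 (≈ $21.0000 each)
After Jul 4: 352 on hand, pool $7,273.00 (≈ $20.6619 each)
Jul 6, sell 134: 134/352 × $7,273.00 → $2,768.69
After Jul 7: 472 on hand, pool $9,584.31 (≈ $20.3057 each)
After Jul 8: 701 on hand, pool $13,248.31 (≈ $18.8992 each)
After Jul 10: 751 on hand, pool $13,998.31 (≈ $18.6396 each)
Jul 11, sell 539: 539/751 × $13,998.31 → $10,046.72
After Jul 12: 363 on hand, pool $6,820.59 (≈ $18.7895 each)
Total COGS = $2,768.69 + $10,046.72 = $12,815.41
Ending inventory (cost pool remaining) = $6,820.59
Check: goods available $19,636.00 = COGS $12,815.41 + ending $6,820.59

COGS = $12,815.41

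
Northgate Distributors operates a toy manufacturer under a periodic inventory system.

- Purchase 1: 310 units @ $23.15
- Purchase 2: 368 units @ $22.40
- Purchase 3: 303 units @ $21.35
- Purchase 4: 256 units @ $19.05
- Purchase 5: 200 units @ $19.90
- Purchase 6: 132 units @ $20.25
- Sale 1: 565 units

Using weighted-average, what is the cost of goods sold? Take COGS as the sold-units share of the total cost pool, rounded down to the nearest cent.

COGS = $12,034.08

Sale 1, sell 565: 565/1569 × $33,418.55 → $12,034.08
Ending inventory (cost pool remaining) = $21,384.47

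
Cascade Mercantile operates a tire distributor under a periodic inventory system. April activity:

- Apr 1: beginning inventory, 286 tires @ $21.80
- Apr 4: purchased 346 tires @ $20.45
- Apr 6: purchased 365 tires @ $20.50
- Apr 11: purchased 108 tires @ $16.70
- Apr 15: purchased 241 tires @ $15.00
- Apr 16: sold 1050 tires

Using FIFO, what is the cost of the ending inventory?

Ending inventory = $4,533.50

Apr 16, 1050 sold [FIFO — oldest first]: 286 @ $21.80 + 346 @ $20.45 + 365 @ $20.50 + 53 @ $16.70 = $21,678.10
Ending inventory: 55 @ $16.70 + 241 @ $15.00 = $4,533.50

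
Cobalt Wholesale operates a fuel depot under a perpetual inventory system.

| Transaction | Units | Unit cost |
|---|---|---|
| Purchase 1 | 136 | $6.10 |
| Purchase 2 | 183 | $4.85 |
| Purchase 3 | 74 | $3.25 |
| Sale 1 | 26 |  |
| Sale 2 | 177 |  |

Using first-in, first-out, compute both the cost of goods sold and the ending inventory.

COGS = $1,154.55; ending inventory = $803.10

Sale 1 (26) [FIFO — oldest first]: 26 @ $6.10 = $158.60
Sale 2 (177) [FIFO — oldest first]: 110 @ $6.10 + 67 @ $4.85 = $995.95
Total COGS = $158.60 + $995.95 = $1,154.55
Ending inventory: 116 @ $4.85 + 74 @ $3.25 = $803.10
Check: goods available $1,957.65 = COGS $1,154.55 + ending $803.10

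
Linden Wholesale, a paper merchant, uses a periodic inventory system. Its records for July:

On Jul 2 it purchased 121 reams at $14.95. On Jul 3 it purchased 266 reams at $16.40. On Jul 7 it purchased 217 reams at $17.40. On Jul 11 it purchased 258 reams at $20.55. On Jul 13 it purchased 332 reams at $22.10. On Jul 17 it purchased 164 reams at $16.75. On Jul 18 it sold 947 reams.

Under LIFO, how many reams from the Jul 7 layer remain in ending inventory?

Jul 18, 947 sold [LIFO — newest first]: 164 @ $16.75 + 332 @ $22.10 + 258 @ $20.55 + 193 @ $17.40 = $18,744.30
Ending inventory: 121 @ $14.95 + 266 @ $16.40 + 24 @ $17.40 = $6,588.95

24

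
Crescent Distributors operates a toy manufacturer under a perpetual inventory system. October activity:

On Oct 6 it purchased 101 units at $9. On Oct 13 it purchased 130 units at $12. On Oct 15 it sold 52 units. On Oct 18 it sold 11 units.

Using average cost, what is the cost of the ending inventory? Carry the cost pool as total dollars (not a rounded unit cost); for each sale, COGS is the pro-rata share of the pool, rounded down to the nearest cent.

Ending inventory = $1,795.64

After Oct 6: 101 on hand, pool $909.00 (≈ $9.0000 each)
After Oct 13: 231 on hand, pool $2,469.00 (≈ $10.6883 each)
Oct 15, sell 52: 52/231 × $2,469.00 → $555.79
Oct 18, sell 11: 11/179 × $1,913.21 → $117.57
Total COGS = $555.79 + $117.57 = $673.36
Ending inventory (cost pool remaining) = $1,795.64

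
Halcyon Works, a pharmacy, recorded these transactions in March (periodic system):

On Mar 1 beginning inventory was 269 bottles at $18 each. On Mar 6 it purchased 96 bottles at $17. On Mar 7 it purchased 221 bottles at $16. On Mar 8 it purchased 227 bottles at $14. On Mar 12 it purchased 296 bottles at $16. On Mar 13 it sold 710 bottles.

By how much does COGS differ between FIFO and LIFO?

$840

FIFO COGS: 269 @ $18 + 96 @ $17 + 221 @ $16 + 124 @ $14 = $11,746
LIFO COGS: 296 @ $16 + 227 @ $14 + 187 @ $16 = $10,906
Difference = |$11,746 − $10,906| = $840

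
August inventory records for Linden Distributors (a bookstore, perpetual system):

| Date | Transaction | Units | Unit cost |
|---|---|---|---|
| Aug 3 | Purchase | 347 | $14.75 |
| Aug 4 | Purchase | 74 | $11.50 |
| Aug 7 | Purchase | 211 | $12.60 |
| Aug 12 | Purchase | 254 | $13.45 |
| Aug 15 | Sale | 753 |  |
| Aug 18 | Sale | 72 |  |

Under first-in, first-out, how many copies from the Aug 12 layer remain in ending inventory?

Aug 15, 753 sold [FIFO — oldest first]: 347 @ $14.75 + 74 @ $11.50 + 211 @ $12.60 + 121 @ $13.45 = $10,255.30
Aug 18, 72 sold [FIFO — oldest first]: 72 @ $13.45 = $968.40
Total COGS = $10,255.30 + $968.40 = $11,223.70
Ending inventory: 61 @ $13.45 = $820.45

61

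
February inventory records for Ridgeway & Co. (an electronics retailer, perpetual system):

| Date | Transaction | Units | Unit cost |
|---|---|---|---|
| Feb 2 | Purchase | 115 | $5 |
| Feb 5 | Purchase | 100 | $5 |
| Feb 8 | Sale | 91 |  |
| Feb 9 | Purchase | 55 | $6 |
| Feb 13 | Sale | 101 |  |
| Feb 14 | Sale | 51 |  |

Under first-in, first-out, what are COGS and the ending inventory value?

Feb 8, 91 sold [FIFO — oldest first]: 91 @ $5 = $455
Feb 13, 101 sold [FIFO — oldest first]: 24 @ $5 + 77 @ $5 = $505
Feb 14, 51 sold [FIFO — oldest first]: 23 @ $5 + 28 @ $6 = $283
Total COGS = $455 + $505 + $283 = $1,243
Ending inventory: 27 @ $6 = $162

COGS = $1,243; ending inventory = $162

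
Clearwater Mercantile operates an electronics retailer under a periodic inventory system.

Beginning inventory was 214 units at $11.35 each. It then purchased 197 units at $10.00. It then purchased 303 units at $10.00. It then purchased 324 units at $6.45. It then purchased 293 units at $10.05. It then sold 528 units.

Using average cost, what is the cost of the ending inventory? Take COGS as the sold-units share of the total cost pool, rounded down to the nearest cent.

Sale 1, sell 528: 528/1331 × $12,463.35 → $4,944.13
Ending inventory (cost pool remaining) = $7,519.22

Ending inventory = $7,519.22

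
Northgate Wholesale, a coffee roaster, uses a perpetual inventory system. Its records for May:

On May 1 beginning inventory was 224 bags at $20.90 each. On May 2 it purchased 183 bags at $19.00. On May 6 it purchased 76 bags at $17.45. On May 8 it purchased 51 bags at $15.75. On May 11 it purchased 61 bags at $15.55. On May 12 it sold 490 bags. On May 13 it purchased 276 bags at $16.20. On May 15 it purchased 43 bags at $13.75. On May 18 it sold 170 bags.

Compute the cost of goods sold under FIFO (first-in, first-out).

COGS = $12,289.60

May 12, 490 sold [FIFO — oldest first]: 224 @ $20.90 + 183 @ $19.00 + 76 @ $17.45 + 7 @ $15.75 = $9,595.05
May 18, 170 sold [FIFO — oldest first]: 44 @ $15.75 + 61 @ $15.55 + 65 @ $16.20 = $2,694.55
Total COGS = $9,595.05 + $2,694.55 = $12,289.60
Ending inventory: 211 @ $16.20 + 43 @ $13.75 = $4,009.45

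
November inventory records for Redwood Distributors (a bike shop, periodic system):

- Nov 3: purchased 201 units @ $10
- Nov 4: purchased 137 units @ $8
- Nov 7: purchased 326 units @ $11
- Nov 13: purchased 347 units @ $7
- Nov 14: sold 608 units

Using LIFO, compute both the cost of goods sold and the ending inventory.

COGS = $5,300; ending inventory = $3,821

Nov 14, 608 sold [LIFO — newest first]: 347 @ $7 + 261 @ $11 = $5,300
Ending inventory: 201 @ $10 + 137 @ $8 + 65 @ $11 = $3,821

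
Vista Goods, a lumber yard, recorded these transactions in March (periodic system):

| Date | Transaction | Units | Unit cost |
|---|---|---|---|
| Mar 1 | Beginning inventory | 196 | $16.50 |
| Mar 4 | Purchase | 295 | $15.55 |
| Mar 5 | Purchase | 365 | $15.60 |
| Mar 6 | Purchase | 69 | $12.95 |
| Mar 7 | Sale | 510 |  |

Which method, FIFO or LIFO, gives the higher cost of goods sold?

FIFO

FIFO COGS: 196 @ $16.50 + 295 @ $15.55 + 19 @ $15.60 = $8,117.65
LIFO COGS: 69 @ $12.95 + 365 @ $15.60 + 76 @ $15.55 = $7,769.35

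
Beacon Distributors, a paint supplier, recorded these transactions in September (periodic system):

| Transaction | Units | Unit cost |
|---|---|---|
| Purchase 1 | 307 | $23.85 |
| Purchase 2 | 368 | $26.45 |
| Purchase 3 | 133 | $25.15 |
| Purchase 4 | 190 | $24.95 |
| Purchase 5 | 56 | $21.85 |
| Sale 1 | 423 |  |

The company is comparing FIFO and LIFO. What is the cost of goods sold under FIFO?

COGS = $10,390.15

FIFO COGS: 307 @ $23.85 + 116 @ $26.45 = $10,390.15
LIFO COGS: 56 @ $21.85 + 190 @ $24.95 + 133 @ $25.15 + 44 @ $26.45 = $10,472.85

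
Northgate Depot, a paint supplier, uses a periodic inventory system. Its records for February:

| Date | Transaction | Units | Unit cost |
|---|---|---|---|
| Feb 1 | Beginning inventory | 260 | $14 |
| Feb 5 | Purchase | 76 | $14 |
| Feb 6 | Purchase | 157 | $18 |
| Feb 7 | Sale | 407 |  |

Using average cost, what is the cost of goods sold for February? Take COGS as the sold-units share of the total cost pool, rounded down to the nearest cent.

Feb 7, sell 407: 407/493 × $7,530.00 → $6,216.45
Ending inventory (cost pool remaining) = $1,313.55

COGS = $6,216.45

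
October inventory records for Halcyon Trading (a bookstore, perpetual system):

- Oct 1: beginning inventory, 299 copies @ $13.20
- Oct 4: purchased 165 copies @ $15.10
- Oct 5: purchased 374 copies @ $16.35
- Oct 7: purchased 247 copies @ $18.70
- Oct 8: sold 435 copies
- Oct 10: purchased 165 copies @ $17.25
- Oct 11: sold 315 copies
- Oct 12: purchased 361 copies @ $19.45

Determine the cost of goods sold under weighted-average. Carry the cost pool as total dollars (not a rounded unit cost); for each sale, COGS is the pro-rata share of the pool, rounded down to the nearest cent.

After Oct 1: 299 on hand, pool $3,946.80 (≈ $13.2000 each)
After Oct 4: 464 on hand, pool $6,438.30 (≈ $13.8756 each)
After Oct 5: 838 on hand, pool $12,553.20 (≈ $14.9800 each)
After Oct 7: 1085 on hand, pool $17,172.10 (≈ $15.8268 each)
Oct 8, sell 435: 435/1085 × $17,172.10 → $6,884.66
After Oct 10: 815 on hand, pool $13,133.69 (≈ $16.1150 each)
Oct 11, sell 315: 315/815 × $13,133.69 → $5,076.21
After Oct 12: 861 on hand, pool $15,078.93 (≈ $17.5133 each)
Total COGS = $6,884.66 + $5,076.21 = $11,960.87
Ending inventory (cost pool remaining) = $15,078.93

COGS = $11,960.87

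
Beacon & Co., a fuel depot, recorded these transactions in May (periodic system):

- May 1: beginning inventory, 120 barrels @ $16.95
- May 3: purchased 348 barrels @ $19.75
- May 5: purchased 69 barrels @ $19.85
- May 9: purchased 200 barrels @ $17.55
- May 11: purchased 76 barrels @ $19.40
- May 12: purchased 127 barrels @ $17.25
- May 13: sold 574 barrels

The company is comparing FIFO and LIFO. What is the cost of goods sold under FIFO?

FIFO COGS: 120 @ $16.95 + 348 @ $19.75 + 69 @ $19.85 + 37 @ $17.55 = $10,926.00
LIFO COGS: 127 @ $17.25 + 76 @ $19.40 + 200 @ $17.55 + 69 @ $19.85 + 102 @ $19.75 = $10,559.30

COGS = $10,926.00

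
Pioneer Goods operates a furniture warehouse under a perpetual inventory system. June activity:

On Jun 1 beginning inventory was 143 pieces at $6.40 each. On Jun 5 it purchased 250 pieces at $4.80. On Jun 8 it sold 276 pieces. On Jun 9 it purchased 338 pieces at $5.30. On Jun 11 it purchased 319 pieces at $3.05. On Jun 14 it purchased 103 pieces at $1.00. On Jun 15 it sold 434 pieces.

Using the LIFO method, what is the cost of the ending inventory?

Jun 8, 276 sold [LIFO — newest first]: 250 @ $4.80 + 26 @ $6.40 = $1,366.40
Jun 15, 434 sold [LIFO — newest first]: 103 @ $1.00 + 319 @ $3.05 + 12 @ $5.30 = $1,139.55
Total COGS = $1,366.40 + $1,139.55 = $2,505.95
Ending inventory: 117 @ $6.40 + 326 @ $5.30 = $2,476.60

Ending inventory = $2,476.60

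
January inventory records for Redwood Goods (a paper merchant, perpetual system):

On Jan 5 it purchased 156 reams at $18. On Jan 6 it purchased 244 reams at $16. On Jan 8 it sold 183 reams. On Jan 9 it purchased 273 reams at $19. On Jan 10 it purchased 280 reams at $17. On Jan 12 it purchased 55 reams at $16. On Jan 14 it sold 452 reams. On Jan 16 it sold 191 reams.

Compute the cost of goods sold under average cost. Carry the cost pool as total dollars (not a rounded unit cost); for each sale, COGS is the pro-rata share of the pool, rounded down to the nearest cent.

COGS = $14,347.21

After Jan 5: 156 on hand, pool $2,808.00 (≈ $18.0000 each)
After Jan 6: 400 on hand, pool $6,712.00 (≈ $16.7800 each)
Jan 8, sell 183: 183/400 × $6,712.00 → $3,070.74
After Jan 9: 490 on hand, pool $8,828.26 (≈ $18.0169 each)
After Jan 10: 770 on hand, pool $13,588.26 (≈ $17.6471 each)
After Jan 12: 825 on hand, pool $14,468.26 (≈ $17.5373 each)
Jan 14, sell 452: 452/825 × $14,468.26 → $7,926.85
Jan 16, sell 191: 191/373 × $6,541.41 → $3,349.62
Total COGS = $3,070.74 + $7,926.85 + $3,349.62 = $14,347.21
Ending inventory (cost pool remaining) = $3,191.79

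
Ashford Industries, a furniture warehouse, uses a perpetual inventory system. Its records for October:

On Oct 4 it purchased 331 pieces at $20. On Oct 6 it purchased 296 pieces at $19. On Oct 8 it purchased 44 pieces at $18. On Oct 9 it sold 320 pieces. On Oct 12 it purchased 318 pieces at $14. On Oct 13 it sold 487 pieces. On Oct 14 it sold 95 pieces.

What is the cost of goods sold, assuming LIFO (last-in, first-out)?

COGS = $15,748

Oct 9, 320 sold [LIFO — newest first]: 44 @ $18 + 276 @ $19 = $6,036
Oct 13, 487 sold [LIFO — newest first]: 318 @ $14 + 20 @ $19 + 149 @ $20 = $7,812
Oct 14, 95 sold [LIFO — newest first]: 95 @ $20 = $1,900
Total COGS = $6,036 + $7,812 + $1,900 = $15,748
Ending inventory: 87 @ $20 = $1,740
Check: goods available $17,488 = COGS $15,748 + ending $1,740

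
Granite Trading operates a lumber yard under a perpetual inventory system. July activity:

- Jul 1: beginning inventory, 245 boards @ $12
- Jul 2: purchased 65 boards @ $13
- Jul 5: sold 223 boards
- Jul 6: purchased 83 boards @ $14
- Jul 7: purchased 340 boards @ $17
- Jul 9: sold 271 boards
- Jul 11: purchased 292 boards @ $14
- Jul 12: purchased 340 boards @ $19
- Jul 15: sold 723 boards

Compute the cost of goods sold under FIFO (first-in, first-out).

COGS = $18,463

Jul 5, 223 sold [FIFO — oldest first]: 223 @ $12 = $2,676
Jul 9, 271 sold [FIFO — oldest first]: 22 @ $12 + 65 @ $13 + 83 @ $14 + 101 @ $17 = $3,988
Jul 15, 723 sold [FIFO — oldest first]: 239 @ $17 + 292 @ $14 + 192 @ $19 = $11,799
Total COGS = $2,676 + $3,988 + $11,799 = $18,463
Ending inventory: 148 @ $19 = $2,812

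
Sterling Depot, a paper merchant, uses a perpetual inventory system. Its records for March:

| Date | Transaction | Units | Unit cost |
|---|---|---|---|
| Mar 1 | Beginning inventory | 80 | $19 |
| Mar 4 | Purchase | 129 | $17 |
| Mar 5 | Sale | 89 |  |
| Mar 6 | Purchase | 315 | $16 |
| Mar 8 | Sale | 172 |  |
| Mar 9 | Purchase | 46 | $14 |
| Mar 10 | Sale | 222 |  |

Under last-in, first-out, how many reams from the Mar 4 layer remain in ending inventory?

Mar 5, 89 sold [LIFO — newest first]: 89 @ $17 = $1,513
Mar 8, 172 sold [LIFO — newest first]: 172 @ $16 = $2,752
Mar 10, 222 sold [LIFO — newest first]: 46 @ $14 + 143 @ $16 + 33 @ $17 = $3,493
Total COGS = $1,513 + $2,752 + $3,493 = $7,758
Ending inventory: 80 @ $19 + 7 @ $17 = $1,639

7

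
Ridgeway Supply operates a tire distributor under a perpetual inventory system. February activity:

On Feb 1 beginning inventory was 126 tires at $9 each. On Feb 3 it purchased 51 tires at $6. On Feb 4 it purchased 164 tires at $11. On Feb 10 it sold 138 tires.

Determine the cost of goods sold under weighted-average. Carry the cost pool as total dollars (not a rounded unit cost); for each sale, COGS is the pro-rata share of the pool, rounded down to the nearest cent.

COGS = $1,312.82

After Feb 1: 126 on hand, pool $1,134.00 (≈ $9.0000 each)
After Feb 3: 177 on hand, pool $1,440.00 (≈ $8.1356 each)
After Feb 4: 341 on hand, pool $3,244.00 (≈ $9.5132 each)
Feb 10, sell 138: 138/341 × $3,244.00 → $1,312.82
Ending inventory (cost pool remaining) = $1,931.18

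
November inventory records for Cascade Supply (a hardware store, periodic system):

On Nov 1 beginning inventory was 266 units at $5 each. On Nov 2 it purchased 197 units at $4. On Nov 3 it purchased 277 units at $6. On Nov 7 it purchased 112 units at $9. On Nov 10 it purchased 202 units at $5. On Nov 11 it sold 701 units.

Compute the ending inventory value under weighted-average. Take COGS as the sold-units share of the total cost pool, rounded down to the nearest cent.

Nov 11, sell 701: 701/1054 × $5,798.00 → $3,856.16
Ending inventory (cost pool remaining) = $1,941.84

Ending inventory = $1,941.84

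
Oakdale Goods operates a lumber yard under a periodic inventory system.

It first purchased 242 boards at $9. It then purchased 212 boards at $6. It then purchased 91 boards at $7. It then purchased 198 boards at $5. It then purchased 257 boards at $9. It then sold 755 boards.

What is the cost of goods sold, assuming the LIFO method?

COGS = $5,194

Sale 1 (755) [LIFO — newest first]: 257 @ $9 + 198 @ $5 + 91 @ $7 + 209 @ $6 = $5,194
Ending inventory: 242 @ $9 + 3 @ $6 = $2,196
Check: goods available $7,390 = COGS $5,194 + ending $2,196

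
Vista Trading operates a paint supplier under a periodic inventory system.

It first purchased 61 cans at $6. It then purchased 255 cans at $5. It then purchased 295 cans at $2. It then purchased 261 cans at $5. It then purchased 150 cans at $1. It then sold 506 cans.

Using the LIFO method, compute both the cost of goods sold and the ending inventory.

Sale 1 (506) [LIFO — newest first]: 150 @ $1 + 261 @ $5 + 95 @ $2 = $1,645
Ending inventory: 61 @ $6 + 255 @ $5 + 200 @ $2 = $2,041
Check: goods available $3,686 = COGS $1,645 + ending $2,041

COGS = $1,645; ending inventory = $2,041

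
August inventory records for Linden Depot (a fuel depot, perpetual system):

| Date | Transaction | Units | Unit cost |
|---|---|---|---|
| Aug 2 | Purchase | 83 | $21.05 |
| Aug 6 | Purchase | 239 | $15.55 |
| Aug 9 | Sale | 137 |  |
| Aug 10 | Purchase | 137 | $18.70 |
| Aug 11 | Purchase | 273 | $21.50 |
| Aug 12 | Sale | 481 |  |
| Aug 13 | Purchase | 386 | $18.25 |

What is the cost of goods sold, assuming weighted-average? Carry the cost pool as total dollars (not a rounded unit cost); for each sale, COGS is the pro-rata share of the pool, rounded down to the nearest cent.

After Aug 2: 83 on hand, pool $1,747.15 (≈ $21.0500 each)
After Aug 6: 322 on hand, pool $5,463.60 (≈ $16.9677 each)
Aug 9, sell 137: 137/322 × $5,463.60 → $2,324.57
After Aug 10: 322 on hand, pool $5,700.93 (≈ $17.7048 each)
After Aug 11: 595 on hand, pool $11,570.43 (≈ $19.4461 each)
Aug 12, sell 481: 481/595 × $11,570.43 → $9,353.57
After Aug 13: 500 on hand, pool $9,261.36 (≈ $18.5227 each)
Total COGS = $2,324.57 + $9,353.57 = $11,678.14
Ending inventory (cost pool remaining) = $9,261.36

COGS = $11,678.14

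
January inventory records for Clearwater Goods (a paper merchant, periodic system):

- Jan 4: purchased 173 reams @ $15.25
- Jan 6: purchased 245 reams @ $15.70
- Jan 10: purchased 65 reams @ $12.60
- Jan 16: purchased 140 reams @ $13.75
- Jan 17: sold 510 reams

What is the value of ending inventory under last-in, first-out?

Jan 17, 510 sold [LIFO — newest first]: 140 @ $13.75 + 65 @ $12.60 + 245 @ $15.70 + 60 @ $15.25 = $7,505.50
Ending inventory: 113 @ $15.25 = $1,723.25
Check: goods available $9,228.75 = COGS $7,505.50 + ending $1,723.25

Ending inventory = $1,723.25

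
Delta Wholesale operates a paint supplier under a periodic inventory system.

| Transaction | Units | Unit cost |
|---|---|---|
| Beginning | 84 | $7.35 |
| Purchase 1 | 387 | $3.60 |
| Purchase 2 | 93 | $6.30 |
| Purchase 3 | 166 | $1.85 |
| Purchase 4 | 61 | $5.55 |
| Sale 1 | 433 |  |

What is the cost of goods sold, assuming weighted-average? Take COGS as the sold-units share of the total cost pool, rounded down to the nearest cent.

COGS = $1,774.77

Sale 1, sell 433: 433/791 × $3,242.15 → $1,774.77
Ending inventory (cost pool remaining) = $1,467.38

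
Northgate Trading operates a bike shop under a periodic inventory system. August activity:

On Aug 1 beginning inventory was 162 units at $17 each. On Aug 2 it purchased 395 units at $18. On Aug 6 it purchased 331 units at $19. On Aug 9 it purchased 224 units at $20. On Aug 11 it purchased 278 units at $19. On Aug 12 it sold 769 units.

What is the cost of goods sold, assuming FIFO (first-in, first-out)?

COGS = $13,892

Aug 12, 769 sold [FIFO — oldest first]: 162 @ $17 + 395 @ $18 + 212 @ $19 = $13,892
Ending inventory: 119 @ $19 + 224 @ $20 + 278 @ $19 = $12,023
Check: goods available $25,915 = COGS $13,892 + ending $12,023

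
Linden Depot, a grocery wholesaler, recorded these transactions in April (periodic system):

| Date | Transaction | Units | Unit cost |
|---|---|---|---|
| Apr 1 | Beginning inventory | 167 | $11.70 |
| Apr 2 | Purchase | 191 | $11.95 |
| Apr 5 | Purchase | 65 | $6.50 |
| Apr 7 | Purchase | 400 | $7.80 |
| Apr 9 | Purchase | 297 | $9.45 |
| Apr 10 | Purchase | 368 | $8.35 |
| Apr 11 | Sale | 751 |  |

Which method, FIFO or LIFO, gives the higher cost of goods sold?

FIFO COGS: 167 @ $11.70 + 191 @ $11.95 + 65 @ $6.50 + 328 @ $7.80 = $7,217.25
LIFO COGS: 368 @ $8.35 + 297 @ $9.45 + 86 @ $7.80 = $6,550.25

FIFO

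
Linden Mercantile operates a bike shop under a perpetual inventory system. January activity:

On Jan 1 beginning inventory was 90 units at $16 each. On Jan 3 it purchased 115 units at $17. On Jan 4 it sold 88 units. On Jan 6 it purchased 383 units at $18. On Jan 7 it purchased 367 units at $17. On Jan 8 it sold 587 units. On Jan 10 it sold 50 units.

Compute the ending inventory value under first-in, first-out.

Ending inventory = $3,910

Jan 4, 88 sold [FIFO — oldest first]: 88 @ $16 = $1,408
Jan 8, 587 sold [FIFO — oldest first]: 2 @ $16 + 115 @ $17 + 383 @ $18 + 87 @ $17 = $10,360
Jan 10, 50 sold [FIFO — oldest first]: 50 @ $17 = $850
Total COGS = $1,408 + $10,360 + $850 = $12,618
Ending inventory: 230 @ $17 = $3,910
Check: goods available $16,528 = COGS $12,618 + ending $3,910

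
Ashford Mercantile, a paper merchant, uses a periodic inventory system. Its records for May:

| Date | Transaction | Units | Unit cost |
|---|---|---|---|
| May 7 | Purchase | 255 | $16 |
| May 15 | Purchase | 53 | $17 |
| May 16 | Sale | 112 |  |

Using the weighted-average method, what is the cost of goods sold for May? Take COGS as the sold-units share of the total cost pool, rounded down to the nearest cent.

May 16, sell 112: 112/308 × $4,981.00 → $1,811.27
Ending inventory (cost pool remaining) = $3,169.73
Check: goods available $4,981.00 = COGS $1,811.27 + ending $3,169.73

COGS = $1,811.27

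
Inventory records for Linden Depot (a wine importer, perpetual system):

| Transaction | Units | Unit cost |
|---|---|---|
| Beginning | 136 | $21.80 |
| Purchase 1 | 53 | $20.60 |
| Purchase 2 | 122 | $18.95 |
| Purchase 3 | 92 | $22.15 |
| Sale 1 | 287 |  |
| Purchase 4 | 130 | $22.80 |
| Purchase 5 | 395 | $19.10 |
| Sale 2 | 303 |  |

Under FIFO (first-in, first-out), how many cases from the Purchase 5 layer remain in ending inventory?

Sale 1 (287) [FIFO — oldest first]: 136 @ $21.80 + 53 @ $20.60 + 98 @ $18.95 = $5,913.70
Sale 2 (303) [FIFO — oldest first]: 24 @ $18.95 + 92 @ $22.15 + 130 @ $22.80 + 57 @ $19.10 = $6,545.30
Total COGS = $5,913.70 + $6,545.30 = $12,459.00
Ending inventory: 338 @ $19.10 = $6,455.80

338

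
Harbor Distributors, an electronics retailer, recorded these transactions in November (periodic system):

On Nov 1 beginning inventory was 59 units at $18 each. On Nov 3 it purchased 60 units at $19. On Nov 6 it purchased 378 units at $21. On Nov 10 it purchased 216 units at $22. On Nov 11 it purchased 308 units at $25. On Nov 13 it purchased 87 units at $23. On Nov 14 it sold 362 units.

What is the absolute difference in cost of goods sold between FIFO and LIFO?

FIFO COGS: 59 @ $18 + 60 @ $19 + 243 @ $21 = $7,305
LIFO COGS: 87 @ $23 + 275 @ $25 = $8,876
Difference = |$7,305 − $8,876| = $1,571

$1,571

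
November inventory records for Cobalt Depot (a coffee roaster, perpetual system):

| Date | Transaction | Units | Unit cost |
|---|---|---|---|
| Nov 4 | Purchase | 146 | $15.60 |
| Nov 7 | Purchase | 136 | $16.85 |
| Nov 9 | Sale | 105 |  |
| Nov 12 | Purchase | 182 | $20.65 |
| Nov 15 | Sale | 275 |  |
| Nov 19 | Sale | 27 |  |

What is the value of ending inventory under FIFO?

Nov 9, 105 sold [FIFO — oldest first]: 105 @ $15.60 = $1,638.00
Nov 15, 275 sold [FIFO — oldest first]: 41 @ $15.60 + 136 @ $16.85 + 98 @ $20.65 = $4,954.90
Nov 19, 27 sold [FIFO — oldest first]: 27 @ $20.65 = $557.55
Total COGS = $1,638.00 + $4,954.90 + $557.55 = $7,150.45
Ending inventory: 57 @ $20.65 = $1,177.05
Check: goods available $8,327.50 = COGS $7,150.45 + ending $1,177.05

Ending inventory = $1,177.05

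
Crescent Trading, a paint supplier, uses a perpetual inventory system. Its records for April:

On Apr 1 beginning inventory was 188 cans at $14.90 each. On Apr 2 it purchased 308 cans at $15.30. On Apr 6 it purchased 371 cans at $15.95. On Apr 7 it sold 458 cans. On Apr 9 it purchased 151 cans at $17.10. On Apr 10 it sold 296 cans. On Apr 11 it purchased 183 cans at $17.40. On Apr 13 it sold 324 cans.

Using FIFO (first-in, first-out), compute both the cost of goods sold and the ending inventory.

COGS = $17,057.15; ending inventory = $2,140.20

Apr 7, 458 sold [FIFO — oldest first]: 188 @ $14.90 + 270 @ $15.30 = $6,932.20
Apr 10, 296 sold [FIFO — oldest first]: 38 @ $15.30 + 258 @ $15.95 = $4,696.50
Apr 13, 324 sold [FIFO — oldest first]: 113 @ $15.95 + 151 @ $17.10 + 60 @ $17.40 = $5,428.45
Total COGS = $6,932.20 + $4,696.50 + $5,428.45 = $17,057.15
Ending inventory: 123 @ $17.40 = $2,140.20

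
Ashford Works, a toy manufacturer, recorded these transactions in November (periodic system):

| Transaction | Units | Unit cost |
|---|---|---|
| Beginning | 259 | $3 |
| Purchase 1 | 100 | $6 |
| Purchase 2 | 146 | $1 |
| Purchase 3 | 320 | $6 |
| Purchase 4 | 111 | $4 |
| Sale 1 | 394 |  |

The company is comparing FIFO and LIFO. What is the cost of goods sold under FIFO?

FIFO COGS: 259 @ $3 + 100 @ $6 + 35 @ $1 = $1,412
LIFO COGS: 111 @ $4 + 283 @ $6 = $2,142

COGS = $1,412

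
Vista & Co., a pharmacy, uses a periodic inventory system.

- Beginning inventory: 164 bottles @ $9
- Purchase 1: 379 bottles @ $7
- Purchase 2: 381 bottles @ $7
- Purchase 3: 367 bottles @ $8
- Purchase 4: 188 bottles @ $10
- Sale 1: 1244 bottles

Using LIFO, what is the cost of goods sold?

Sale 1 (1244) [LIFO — newest first]: 188 @ $10 + 367 @ $8 + 381 @ $7 + 308 @ $7 = $9,639
Ending inventory: 164 @ $9 + 71 @ $7 = $1,973
Check: goods available $11,612 = COGS $9,639 + ending $1,973

COGS = $9,639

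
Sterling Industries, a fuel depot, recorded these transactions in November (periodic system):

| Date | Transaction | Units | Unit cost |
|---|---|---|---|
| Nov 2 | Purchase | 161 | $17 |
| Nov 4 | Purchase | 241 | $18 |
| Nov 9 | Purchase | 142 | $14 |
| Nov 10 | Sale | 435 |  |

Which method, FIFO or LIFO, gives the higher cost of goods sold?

FIFO COGS: 161 @ $17 + 241 @ $18 + 33 @ $14 = $7,537
LIFO COGS: 142 @ $14 + 241 @ $18 + 52 @ $17 = $7,210

FIFO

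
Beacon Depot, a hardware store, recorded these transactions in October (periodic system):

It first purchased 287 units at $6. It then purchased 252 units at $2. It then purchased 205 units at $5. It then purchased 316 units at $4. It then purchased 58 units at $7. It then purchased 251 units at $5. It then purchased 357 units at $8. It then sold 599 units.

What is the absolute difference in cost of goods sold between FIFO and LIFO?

FIFO COGS: 287 @ $6 + 252 @ $2 + 60 @ $5 = $2,526
LIFO COGS: 357 @ $8 + 242 @ $5 = $4,066
Difference = |$2,526 − $4,066| = $1,540

$1,540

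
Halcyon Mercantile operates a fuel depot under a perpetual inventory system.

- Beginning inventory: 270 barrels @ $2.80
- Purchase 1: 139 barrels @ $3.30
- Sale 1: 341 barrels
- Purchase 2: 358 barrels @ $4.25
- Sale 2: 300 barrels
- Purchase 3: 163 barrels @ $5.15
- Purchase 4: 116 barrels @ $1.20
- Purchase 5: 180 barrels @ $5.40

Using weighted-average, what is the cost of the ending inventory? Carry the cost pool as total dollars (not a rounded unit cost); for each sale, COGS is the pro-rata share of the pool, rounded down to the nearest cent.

Ending inventory = $2,460.41

After Beginning: 270 on hand, pool $756.00 (≈ $2.8000 each)
After Purchase 1: 409 on hand, pool $1,214.70 (≈ $2.9699 each)
Sale 1, sell 341: 341/409 × $1,214.70 → $1,012.74
After Purchase 2: 426 on hand, pool $1,723.46 (≈ $4.0457 each)
Sale 2, sell 300: 300/426 × $1,723.46 → $1,213.70
After Purchase 3: 289 on hand, pool $1,349.21 (≈ $4.6685 each)
After Purchase 4: 405 on hand, pool $1,488.41 (≈ $3.6751 each)
After Purchase 5: 585 on hand, pool $2,460.41 (≈ $4.2058 each)
Total COGS = $1,012.74 + $1,213.70 = $2,226.44
Ending inventory (cost pool remaining) = $2,460.41
Check: goods available $4,686.85 = COGS $2,226.44 + ending $2,460.41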